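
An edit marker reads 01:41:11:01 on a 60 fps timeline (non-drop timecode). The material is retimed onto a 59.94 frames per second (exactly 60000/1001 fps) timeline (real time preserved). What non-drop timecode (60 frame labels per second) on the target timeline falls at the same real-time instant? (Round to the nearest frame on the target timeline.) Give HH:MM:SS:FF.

Source frame index: (1×3600 + 41×60 + 11) × 60 + 1 = 364261.
Real time: 364261 / (60) = 364261/60 s.
Target frame: (364261/60) × (60000/1001) = 364261000/1001 ≈ 363897.103 → 363897.
At 60 labels/s: frame 363897 → 01:41:04:57.

01:41:04:57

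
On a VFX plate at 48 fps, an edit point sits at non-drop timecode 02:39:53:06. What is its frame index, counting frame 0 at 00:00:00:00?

Total seconds to the label: (2 × 3600 + 39 × 60 + 53) = 9593.
Frame index = 9593 × 48 + 6 = 460470.

460470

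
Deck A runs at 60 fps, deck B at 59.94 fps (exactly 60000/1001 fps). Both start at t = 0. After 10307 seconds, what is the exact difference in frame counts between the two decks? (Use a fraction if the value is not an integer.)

56220/91 frames

A emits 60 × 10307 = 618420 frames; B emits 60000/1001 × 10307 = 56220000/91.
Difference = 56220/91 frames (≈ 617.8022); B is behind A.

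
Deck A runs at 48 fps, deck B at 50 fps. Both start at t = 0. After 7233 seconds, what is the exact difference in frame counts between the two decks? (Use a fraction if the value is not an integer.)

A emits 48 × 7233 = 347184 frames; B emits 50 × 7233 = 361650.
Difference = 14466 frames; B is ahead of A.

14466 frames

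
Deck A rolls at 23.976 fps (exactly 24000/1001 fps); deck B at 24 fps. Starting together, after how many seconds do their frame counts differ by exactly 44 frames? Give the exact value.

11011/6 seconds

The gap grows by |24 − 24000/1001| = 24/1001 frames per second.
Time for a 44-frame gap: 44 ÷ (24/1001) = 11011/6 s.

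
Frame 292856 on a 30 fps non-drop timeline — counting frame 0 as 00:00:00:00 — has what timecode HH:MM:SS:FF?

292856 ÷ 30 = 9761 full seconds, remainder 26 frames.
9761 s = 2 h 42 min 41 s.
Timecode: 02:42:41:26.

02:42:41:26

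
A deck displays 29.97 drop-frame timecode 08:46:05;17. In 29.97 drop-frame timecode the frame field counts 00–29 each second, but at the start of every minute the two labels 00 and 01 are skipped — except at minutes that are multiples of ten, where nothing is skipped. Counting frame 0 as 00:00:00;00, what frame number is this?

As if non-drop at 30 labels/s: (8 × 3600 + 46 × 60 + 5) × 30 + 17 = 946967.
Minute boundaries passed: 526; those not divisible by 10: 526 − 52 = 474; dropped labels = 2 × 474 = 948.
Actual frame index = 946967 − 948 = 946019.

946019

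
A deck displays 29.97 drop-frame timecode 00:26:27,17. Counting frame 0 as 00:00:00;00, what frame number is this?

47579

As if non-drop at 30 labels/s: (0 × 3600 + 26 × 60 + 27) × 30 + 17 = 47627.
Minute boundaries passed: 26; those not divisible by 10: 26 − 2 = 24; dropped labels = 2 × 24 = 48.
Actual frame index = 47627 − 48 = 47579.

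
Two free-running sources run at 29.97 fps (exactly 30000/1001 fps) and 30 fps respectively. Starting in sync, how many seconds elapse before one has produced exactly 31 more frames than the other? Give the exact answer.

The gap grows by |30 − 30000/1001| = 30/1001 frames per second.
Time for a 31-frame gap: 31 ÷ (30/1001) = 31031/30 s.

31031/30 seconds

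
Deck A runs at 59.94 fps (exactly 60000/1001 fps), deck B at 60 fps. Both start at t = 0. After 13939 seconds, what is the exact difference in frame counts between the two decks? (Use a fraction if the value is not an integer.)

A emits 60000/1001 × 13939 = 836340000/1001 frames; B emits 60 × 13939 = 836340.
Difference = 836340/1001 frames (≈ 835.5045); B is ahead of A.

836340/1001 frames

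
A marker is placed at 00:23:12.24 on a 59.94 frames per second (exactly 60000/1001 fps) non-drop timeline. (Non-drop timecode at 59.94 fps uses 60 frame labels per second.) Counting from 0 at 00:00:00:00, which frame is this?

Total seconds to the label: (0 × 3600 + 23 × 60 + 12) = 1392.
Frame index = 1392 × 60 + 24 = 83544.

83544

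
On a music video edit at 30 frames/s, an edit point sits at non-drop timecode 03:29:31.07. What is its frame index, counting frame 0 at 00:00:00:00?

Total seconds to the label: (3 × 3600 + 29 × 60 + 31) = 12571.
Frame index = 12571 × 30 + 7 = 377137.

377137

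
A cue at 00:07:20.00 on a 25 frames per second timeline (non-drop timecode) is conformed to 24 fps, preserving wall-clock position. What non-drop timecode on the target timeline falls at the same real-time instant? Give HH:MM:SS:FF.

Source frame index: (0×3600 + 7×60 + 20) × 25 + 0 = 11000.
Real time: 11000 / (25) = 440 s.
Target frame: (440) × (24) = 10560.
At 24 labels/s: frame 10560 → 00:07:20:00.

00:07:20:00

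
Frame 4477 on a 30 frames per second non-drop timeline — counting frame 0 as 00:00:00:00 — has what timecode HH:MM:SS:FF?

00:02:29:07

4477 ÷ 30 = 149 full seconds, remainder 7 frames.
149 s = 0 h 2 min 29 s.
Timecode: 00:02:29:07.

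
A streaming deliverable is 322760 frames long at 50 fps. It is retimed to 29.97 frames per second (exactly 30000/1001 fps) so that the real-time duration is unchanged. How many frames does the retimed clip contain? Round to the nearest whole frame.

Frames at target rate = 322760 × (30000/1001) / (50) = 193656000/1001 ≈ 193462.537.
Nearest whole frame: 193463.

193463 frames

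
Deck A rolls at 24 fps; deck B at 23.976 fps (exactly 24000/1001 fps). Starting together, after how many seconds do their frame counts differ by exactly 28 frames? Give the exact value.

The gap grows by |24000/1001 − 24| = 24/1001 frames per second.
Time for a 28-frame gap: 28 ÷ (24/1001) = 7007/6 s.

7007/6 seconds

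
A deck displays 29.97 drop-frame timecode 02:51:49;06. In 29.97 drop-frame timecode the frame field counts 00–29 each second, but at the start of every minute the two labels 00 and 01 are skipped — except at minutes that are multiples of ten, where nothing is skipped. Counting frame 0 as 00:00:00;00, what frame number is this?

308968

As if non-drop at 30 labels/s: (2 × 3600 + 51 × 60 + 49) × 30 + 6 = 309276.
Minute boundaries passed: 171; those not divisible by 10: 171 − 17 = 154; dropped labels = 2 × 154 = 308.
Actual frame index = 309276 − 308 = 308968.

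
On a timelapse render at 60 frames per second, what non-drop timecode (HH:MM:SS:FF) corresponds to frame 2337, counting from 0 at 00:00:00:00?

2337 ÷ 60 = 38 full seconds, remainder 57 frames.
38 s = 0 h 0 min 38 s.
Timecode: 00:00:38:57.

00:00:38:57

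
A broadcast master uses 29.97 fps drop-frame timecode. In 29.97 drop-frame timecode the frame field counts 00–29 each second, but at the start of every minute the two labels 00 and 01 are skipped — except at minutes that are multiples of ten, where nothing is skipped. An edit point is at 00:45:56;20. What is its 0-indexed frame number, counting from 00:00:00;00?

82618

As if non-drop at 30 labels/s: (0 × 3600 + 45 × 60 + 56) × 30 + 20 = 82700.
Minute boundaries passed: 45; those not divisible by 10: 45 − 4 = 41; dropped labels = 2 × 41 = 82.
Actual frame index = 82700 − 82 = 82618.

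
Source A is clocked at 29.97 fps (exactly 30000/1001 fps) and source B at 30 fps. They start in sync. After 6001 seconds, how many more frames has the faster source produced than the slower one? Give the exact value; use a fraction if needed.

A emits 30000/1001 × 6001 = 180030000/1001 frames; B emits 30 × 6001 = 180030.
Difference = 180030/1001 frames (≈ 179.8501); B is ahead of A.

180030/1001 frames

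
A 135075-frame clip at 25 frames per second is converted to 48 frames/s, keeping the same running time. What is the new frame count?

259344 frames

Target frames = source frames × (target rate / source rate) = 135075 × (48)/(25) = 135075 × 48/25 = 259344.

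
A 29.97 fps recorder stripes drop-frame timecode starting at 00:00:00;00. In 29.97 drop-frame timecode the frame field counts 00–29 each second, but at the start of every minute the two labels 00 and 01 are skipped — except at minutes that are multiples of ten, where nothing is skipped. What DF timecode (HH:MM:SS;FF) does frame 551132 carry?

Each 10-minute DF block holds 10 × 60 × 30 − 9 × 2 = 17982 frames. 551132 ÷ 17982 → 30 full blocks, remainder 11672.
Within the partial block the first minute is 1800 frames and each further minute 1798, so 6 further minute boundaries passed. Total skipped labels = 18 × 30 + 2 × 6 = 552.
Non-drop label index = 551132 + 552 = 551684; at 30 labels/s that is 05:06:29:14, i.e. DF 05:06:29;14.

05:06:29;14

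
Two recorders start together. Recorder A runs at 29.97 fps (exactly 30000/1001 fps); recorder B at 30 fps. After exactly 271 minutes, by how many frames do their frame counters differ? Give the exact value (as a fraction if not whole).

271 min = 16260 s.
A emits 30000/1001 × 16260 = 487800000/1001 frames; B emits 30 × 16260 = 487800.
Difference = 487800/1001 frames (≈ 487.3127); B is ahead of A.

487800/1001 frames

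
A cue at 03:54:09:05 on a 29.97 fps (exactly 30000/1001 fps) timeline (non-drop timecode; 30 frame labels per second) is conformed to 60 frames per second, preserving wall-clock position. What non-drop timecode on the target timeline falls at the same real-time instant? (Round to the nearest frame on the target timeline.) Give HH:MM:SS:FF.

03:54:23:13

Source frame index: (3×3600 + 54×60 + 9) × 30 + 5 = 421475.
Real time: 421475 / (30000/1001) = 16875859/1200 s.
Target frame: (16875859/1200) × (60) = 16875859/20 ≈ 843792.950 → 843793.
At 60 labels/s: frame 843793 → 03:54:23:13.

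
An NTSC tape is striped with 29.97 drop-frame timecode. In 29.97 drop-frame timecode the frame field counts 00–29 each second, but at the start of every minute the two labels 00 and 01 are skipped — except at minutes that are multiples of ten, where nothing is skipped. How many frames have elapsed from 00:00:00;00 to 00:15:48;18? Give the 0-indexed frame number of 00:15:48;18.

28430

As if non-drop at 30 labels/s: (0 × 3600 + 15 × 60 + 48) × 30 + 18 = 28458.
Minute boundaries passed: 15; those not divisible by 10: 15 − 1 = 14; dropped labels = 2 × 14 = 28.
Actual frame index = 28458 − 28 = 28430.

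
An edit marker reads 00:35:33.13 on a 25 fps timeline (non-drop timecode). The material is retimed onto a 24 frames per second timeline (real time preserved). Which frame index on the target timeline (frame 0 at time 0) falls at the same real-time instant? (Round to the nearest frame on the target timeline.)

frame 51204

Source frame index: (0×3600 + 35×60 + 33) × 25 + 13 = 53338.
Real time: 53338 / (25) = 53338/25 s.
Target frame: (53338/25) × (24) = 1280112/25 ≈ 51204.480 → 51204.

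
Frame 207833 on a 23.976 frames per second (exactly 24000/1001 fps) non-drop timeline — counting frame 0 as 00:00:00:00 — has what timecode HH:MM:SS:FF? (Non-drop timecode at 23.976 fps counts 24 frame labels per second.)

207833 ÷ 24 = 8659 full seconds, remainder 17 frames.
8659 s = 2 h 24 min 19 s.
Timecode: 02:24:19:17.

02:24:19:17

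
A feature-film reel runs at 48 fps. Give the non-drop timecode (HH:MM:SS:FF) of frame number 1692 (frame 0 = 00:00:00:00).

00:00:35:12

1692 ÷ 48 = 35 full seconds, remainder 12 frames.
35 s = 0 h 0 min 35 s.
Timecode: 00:00:35:12.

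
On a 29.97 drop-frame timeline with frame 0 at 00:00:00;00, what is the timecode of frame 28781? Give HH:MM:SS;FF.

Each 10-minute DF block holds 10 × 60 × 30 − 9 × 2 = 17982 frames. 28781 ÷ 17982 → 1 full block, remainder 10799.
Within the partial block the first minute is 1800 frames and each further minute 1798, so 6 further minute boundaries passed. Total skipped labels = 18 × 1 + 2 × 6 = 30.
Non-drop label index = 28781 + 30 = 28811; at 30 labels/s that is 00:16:00:11, i.e. DF 00:16:00;11.

00:16:00;11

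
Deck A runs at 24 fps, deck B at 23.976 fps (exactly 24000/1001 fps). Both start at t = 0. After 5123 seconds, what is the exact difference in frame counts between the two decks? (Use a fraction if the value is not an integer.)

122952/1001 frames

A emits 24 × 5123 = 122952 frames; B emits 24000/1001 × 5123 = 122952000/1001.
Difference = 122952/1001 frames (≈ 122.8292); B is behind A.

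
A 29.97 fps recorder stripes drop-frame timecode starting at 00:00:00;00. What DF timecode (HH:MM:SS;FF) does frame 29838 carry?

Each 10-minute DF block holds 10 × 60 × 30 − 9 × 2 = 17982 frames. 29838 ÷ 17982 → 1 full block, remainder 11856.
Within the partial block the first minute is 1800 frames and each further minute 1798, so 6 further minute boundaries passed. Total skipped labels = 18 × 1 + 2 × 6 = 30.
Non-drop label index = 29838 + 30 = 29868; at 30 labels/s that is 00:16:35:18, i.e. DF 00:16:35;18.

00:16:35;18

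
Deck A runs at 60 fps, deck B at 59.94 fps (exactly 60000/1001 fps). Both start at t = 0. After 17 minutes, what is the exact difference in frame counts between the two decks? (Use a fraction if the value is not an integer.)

17 min = 1020 s.
A emits 60 × 1020 = 61200 frames; B emits 60000/1001 × 1020 = 61200000/1001.
Difference = 61200/1001 frames (≈ 61.1389); B is behind A.

61200/1001 frames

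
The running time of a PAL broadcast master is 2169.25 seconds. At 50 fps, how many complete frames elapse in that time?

Frames = 2169.25 × 50 = 216925/2 ≈ 108462.5000.
Complete frames: 108462.

108462 frames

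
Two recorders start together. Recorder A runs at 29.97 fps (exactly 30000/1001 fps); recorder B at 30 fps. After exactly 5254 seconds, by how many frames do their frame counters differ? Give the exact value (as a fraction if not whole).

157620/1001 frames

A emits 30000/1001 × 5254 = 157620000/1001 frames; B emits 30 × 5254 = 157620.
Difference = 157620/1001 frames (≈ 157.4625); B is ahead of A.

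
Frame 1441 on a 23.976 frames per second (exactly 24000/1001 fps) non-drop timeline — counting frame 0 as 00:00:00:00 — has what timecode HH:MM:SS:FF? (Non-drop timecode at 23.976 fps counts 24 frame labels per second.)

1441 ÷ 24 = 60 full seconds, remainder 1 frame.
60 s = 0 h 1 min 0 s.
Timecode: 00:01:00:01.

00:01:00:01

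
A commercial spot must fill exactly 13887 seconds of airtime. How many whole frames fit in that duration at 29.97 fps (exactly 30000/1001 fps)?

Frames = 13887 × 30000/1001 = 416610000/1001 ≈ 416193.8062.
Complete frames: 416193.

416193 frames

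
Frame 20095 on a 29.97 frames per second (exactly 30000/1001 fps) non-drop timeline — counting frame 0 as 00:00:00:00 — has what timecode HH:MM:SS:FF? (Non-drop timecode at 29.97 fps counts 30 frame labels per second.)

00:11:09:25

20095 ÷ 30 = 669 full seconds, remainder 25 frames.
669 s = 0 h 11 min 9 s.
Timecode: 00:11:09:25.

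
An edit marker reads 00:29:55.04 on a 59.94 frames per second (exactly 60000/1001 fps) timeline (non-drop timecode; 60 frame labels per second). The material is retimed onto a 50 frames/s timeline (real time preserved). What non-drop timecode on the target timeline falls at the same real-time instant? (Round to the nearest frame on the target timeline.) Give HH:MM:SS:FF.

00:29:56:43

Source frame index: (0×3600 + 29×60 + 55) × 60 + 4 = 107704.
Real time: 107704 / (60000/1001) = 13476463/7500 s.
Target frame: (13476463/7500) × (50) = 13476463/150 ≈ 89843.087 → 89843.
At 50 labels/s: frame 89843 → 00:29:56:43.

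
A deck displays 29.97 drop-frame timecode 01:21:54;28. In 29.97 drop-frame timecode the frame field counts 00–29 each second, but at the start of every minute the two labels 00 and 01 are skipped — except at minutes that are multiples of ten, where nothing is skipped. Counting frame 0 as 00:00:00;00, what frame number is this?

147302

Complete 10-minute blocks: 8, each 17982 frames → 143856.
Remaining 1 whole minute in the current block: 1800 + 0 × 1798 = 1800 frames.
Within the current minute: 54 × 30 + 28 − 2 = 1646 (labels ;00/;01 skipped at this minute). Total = 143856 + 1800 + 1646 = 147302.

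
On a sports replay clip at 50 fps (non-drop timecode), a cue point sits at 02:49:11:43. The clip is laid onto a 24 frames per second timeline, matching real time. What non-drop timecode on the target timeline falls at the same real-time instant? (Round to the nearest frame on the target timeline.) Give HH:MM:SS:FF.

02:49:11:21

Source frame index: (2×3600 + 49×60 + 11) × 50 + 43 = 507593.
Real time: 507593 / (50) = 507593/50 s.
Target frame: (507593/50) × (24) = 6091116/25 ≈ 243644.640 → 243645.
At 24 labels/s: frame 243645 → 02:49:11:21.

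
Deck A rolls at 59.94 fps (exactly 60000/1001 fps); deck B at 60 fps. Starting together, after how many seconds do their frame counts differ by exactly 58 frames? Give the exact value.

The gap grows by |60 − 60000/1001| = 60/1001 frames per second.
Time for a 58-frame gap: 58 ÷ (60/1001) = 29029/30 s.

29029/30 seconds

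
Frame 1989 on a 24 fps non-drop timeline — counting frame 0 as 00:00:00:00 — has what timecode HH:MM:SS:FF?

1989 ÷ 24 = 82 full seconds, remainder 21 frames.
82 s = 0 h 1 min 22 s.
Timecode: 00:01:22:21.

00:01:22:21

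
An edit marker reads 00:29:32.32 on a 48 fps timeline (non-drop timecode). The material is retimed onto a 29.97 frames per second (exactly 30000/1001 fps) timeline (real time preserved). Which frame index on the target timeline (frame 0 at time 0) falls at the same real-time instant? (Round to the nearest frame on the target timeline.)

frame 53127

Source frame index: (0×3600 + 29×60 + 32) × 48 + 32 = 85088.
Real time: 85088 / (48) = 5318/3 s.
Target frame: (5318/3) × (30000/1001) = 53180000/1001 ≈ 53126.873 → 53127.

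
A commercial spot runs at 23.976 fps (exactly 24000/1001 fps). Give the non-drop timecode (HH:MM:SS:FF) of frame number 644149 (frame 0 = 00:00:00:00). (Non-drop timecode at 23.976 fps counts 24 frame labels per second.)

07:27:19:13

644149 ÷ 24 = 26839 full seconds, remainder 13 frames.
26839 s = 7 h 27 min 19 s.
Timecode: 07:27:19:13.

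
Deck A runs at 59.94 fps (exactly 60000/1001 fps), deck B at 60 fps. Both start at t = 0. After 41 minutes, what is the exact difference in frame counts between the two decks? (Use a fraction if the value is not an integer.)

41 min = 2460 s.
A emits 60000/1001 × 2460 = 147600000/1001 frames; B emits 60 × 2460 = 147600.
Difference = 147600/1001 frames (≈ 147.4525); B is ahead of A.

147600/1001 frames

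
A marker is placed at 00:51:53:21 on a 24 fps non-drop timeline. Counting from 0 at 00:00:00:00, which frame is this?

frame 74733

Total seconds to the label: (0 × 3600 + 51 × 60 + 53) = 3113.
Frame index = 3113 × 24 + 21 = 74733.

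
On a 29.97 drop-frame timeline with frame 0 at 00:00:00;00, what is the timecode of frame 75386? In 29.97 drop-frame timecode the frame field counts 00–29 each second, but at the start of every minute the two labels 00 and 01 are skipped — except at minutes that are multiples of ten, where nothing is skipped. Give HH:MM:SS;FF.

00:41:55;10

Each 10-minute DF block holds 10 × 60 × 30 − 9 × 2 = 17982 frames. 75386 ÷ 17982 → 4 full blocks, remainder 3458.
Within the partial block the first minute is 1800 frames and each further minute 1798, so 1 further minute boundary passed. Total skipped labels = 18 × 4 + 2 × 1 = 74.
Non-drop label index = 75386 + 74 = 75460; at 30 labels/s that is 00:41:55:10, i.e. DF 00:41:55;10.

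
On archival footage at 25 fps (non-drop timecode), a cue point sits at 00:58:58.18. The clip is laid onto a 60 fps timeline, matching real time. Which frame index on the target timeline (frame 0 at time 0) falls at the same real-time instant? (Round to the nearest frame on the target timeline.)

Source frame index: (0×3600 + 58×60 + 58) × 25 + 18 = 88468.
Real time: 88468 / (25) = 88468/25 s.
Target frame: (88468/25) × (60) = 1061616/5 ≈ 212323.200 → 212323.

frame 212323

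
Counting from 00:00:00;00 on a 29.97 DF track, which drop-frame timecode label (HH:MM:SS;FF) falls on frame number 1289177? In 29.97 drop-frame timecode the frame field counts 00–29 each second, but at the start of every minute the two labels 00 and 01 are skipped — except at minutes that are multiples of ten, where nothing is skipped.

Each 10-minute DF block holds 10 × 60 × 30 − 9 × 2 = 17982 frames. 1289177 ÷ 17982 → 71 full blocks, remainder 12455.
Within the partial block the first minute is 1800 frames and each further minute 1798, so 6 further minute boundaries passed. Total skipped labels = 18 × 71 + 2 × 6 = 1290.
Non-drop label index = 1289177 + 1290 = 1290467; at 30 labels/s that is 11:56:55:17, i.e. DF 11:56:55;17.

11:56:55;17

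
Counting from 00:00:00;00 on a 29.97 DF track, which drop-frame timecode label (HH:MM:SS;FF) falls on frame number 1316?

Ten DF minutes hold 17982 frames, so frame 1316 lies in block 0 (frames 0–17981) with 1316 frames into that block.
The block's first minute is 1800 frames and the rest 1798 each; 1316 frames reaches minute 0, so 0 × 18 + 0 × 2 = 0 labels have been skipped so far.
Adding those back, label number 1316 + 0 = 1316 at 30 labels/s is 43 s + 26 f = 0 h 0 min 43 s frame 26, i.e. 00:00:43;26.

00:00:43;26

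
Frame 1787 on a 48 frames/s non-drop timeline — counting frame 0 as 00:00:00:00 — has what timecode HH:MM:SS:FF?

1787 ÷ 48 = 37 full seconds, remainder 11 frames.
37 s = 0 h 0 min 37 s.
Timecode: 00:00:37:11.

00:00:37:11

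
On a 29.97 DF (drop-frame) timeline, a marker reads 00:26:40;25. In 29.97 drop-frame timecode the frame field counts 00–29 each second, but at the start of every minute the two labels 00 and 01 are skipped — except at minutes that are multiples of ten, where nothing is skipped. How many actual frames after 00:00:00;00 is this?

As if non-drop at 30 labels/s: (0 × 3600 + 26 × 60 + 40) × 30 + 25 = 48025.
Minute boundaries passed: 26; those not divisible by 10: 26 − 2 = 24; dropped labels = 2 × 24 = 48.
Actual frame index = 48025 − 48 = 47977.

47977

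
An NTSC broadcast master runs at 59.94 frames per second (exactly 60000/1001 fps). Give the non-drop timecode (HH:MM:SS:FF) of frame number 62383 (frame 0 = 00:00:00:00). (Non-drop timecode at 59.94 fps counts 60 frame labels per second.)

62383 ÷ 60 = 1039 full seconds, remainder 43 frames.
1039 s = 0 h 17 min 19 s.
Timecode: 00:17:19:43.

00:17:19:43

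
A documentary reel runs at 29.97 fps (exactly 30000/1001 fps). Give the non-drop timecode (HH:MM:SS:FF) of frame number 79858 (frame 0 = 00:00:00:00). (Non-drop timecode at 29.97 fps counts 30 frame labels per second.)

79858 ÷ 30 = 2661 full seconds, remainder 28 frames.
2661 s = 0 h 44 min 21 s.
Timecode: 00:44:21:28.

00:44:21:28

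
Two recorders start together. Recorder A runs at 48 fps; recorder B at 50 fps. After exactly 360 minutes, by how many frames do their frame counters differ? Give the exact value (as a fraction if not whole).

360 min = 21600 s.
A emits 48 × 21600 = 1036800 frames; B emits 50 × 21600 = 1080000.
Difference = 43200 frames; B is ahead of A.

43200 frames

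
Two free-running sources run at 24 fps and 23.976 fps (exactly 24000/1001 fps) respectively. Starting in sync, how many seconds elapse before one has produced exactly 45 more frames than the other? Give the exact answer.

The gap grows by |24000/1001 − 24| = 24/1001 frames per second.
Time for a 45-frame gap: 45 ÷ (24/1001) = 1876.875 s.

1876.875 seconds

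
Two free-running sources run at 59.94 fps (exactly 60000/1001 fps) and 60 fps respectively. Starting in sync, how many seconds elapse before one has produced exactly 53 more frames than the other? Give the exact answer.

53053/60 seconds

The gap grows by |60 − 60000/1001| = 60/1001 frames per second.
Time for a 53-frame gap: 53 ÷ (60/1001) = 53053/60 s.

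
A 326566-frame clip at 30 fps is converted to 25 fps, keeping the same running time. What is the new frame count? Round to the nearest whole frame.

Frames at target rate = 326566 × (25) / (30) = 816415/3 ≈ 272138.333.
Nearest whole frame: 272138.

272138 frames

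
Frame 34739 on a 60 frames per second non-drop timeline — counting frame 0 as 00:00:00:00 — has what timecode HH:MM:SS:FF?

00:09:38:59

34739 ÷ 60 = 578 full seconds, remainder 59 frames.
578 s = 0 h 9 min 38 s.
Timecode: 00:09:38:59.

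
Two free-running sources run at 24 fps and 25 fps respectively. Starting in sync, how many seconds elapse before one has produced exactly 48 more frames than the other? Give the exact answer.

The gap grows by |25 − 24| = 1 frame per second.
Time for a 48-frame gap: 48 ÷ (1) = 48 s.

48 seconds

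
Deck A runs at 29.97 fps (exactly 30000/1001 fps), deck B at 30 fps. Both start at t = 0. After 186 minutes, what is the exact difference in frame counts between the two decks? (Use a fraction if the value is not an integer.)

334800/1001 frames

186 min = 11160 s.
A emits 30000/1001 × 11160 = 334800000/1001 frames; B emits 30 × 11160 = 334800.
Difference = 334800/1001 frames (≈ 334.4655); B is ahead of A.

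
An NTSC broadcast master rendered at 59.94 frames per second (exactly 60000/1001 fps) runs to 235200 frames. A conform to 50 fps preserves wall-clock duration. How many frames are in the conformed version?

196196 frames

Target frames = source frames × (target rate / source rate) = 235200 × (50)/(60000/1001) = 235200 × 1001/1200 = 196196.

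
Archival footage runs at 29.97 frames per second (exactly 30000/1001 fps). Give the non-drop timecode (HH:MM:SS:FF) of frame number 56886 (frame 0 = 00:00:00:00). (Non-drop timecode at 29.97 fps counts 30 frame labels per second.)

00:31:36:06

56886 ÷ 30 = 1896 full seconds, remainder 6 frames.
1896 s = 0 h 31 min 36 s.
Timecode: 00:31:36:06.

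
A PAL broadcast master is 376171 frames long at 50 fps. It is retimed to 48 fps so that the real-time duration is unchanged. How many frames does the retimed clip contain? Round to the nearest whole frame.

Frames at target rate = 376171 × (48) / (50) = 9028104/25 ≈ 361124.160.
Nearest whole frame: 361124.

361124 frames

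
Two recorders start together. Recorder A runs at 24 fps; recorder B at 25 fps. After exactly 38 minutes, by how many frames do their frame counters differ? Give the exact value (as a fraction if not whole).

38 min = 2280 s.
A emits 24 × 2280 = 54720 frames; B emits 25 × 2280 = 57000.
Difference = 2280 frames; B is ahead of A.

2280 frames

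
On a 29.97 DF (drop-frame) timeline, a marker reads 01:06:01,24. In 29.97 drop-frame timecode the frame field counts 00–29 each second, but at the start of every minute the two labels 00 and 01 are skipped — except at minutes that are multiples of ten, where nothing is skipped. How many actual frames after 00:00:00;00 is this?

118734

Complete 10-minute blocks: 6, each 17982 frames → 107892.
Remaining 6 whole minutes in the current block: 1800 + 5 × 1798 = 10790 frames.
Within the current minute: 1 × 30 + 24 − 2 = 52 (labels ;00/;01 skipped at this minute). Total = 107892 + 10790 + 52 = 118734.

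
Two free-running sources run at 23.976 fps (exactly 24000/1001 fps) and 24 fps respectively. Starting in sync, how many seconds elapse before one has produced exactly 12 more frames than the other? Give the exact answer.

The gap grows by |24 − 24000/1001| = 24/1001 frames per second.
Time for a 12-frame gap: 12 ÷ (24/1001) = 500.5 s.

500.5 seconds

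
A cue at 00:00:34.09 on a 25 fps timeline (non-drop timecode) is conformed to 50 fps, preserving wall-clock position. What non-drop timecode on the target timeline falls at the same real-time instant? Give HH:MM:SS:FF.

00:00:34:18

Source frame index: (0×3600 + 0×60 + 34) × 25 + 9 = 859.
Real time: 859 / (25) = 859/25 s.
Target frame: (859/25) × (50) = 1718.
At 50 labels/s: frame 1718 → 00:00:34:18.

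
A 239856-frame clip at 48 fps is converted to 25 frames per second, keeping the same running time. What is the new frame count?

Target frames = source frames × (target rate / source rate) = 239856 × (25)/(48) = 239856 × 25/48 = 124925.

124925 frames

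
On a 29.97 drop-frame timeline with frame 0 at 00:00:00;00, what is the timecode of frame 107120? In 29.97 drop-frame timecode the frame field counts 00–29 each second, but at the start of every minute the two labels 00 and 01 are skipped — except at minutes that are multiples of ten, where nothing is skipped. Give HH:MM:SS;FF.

Ten DF minutes hold 17982 frames, so frame 107120 lies in block 5 (frames 89910–107891) with 17210 frames into that block.
The block's first minute is 1800 frames and the rest 1798 each; 17210 frames reaches minute 9, so 5 × 18 + 9 × 2 = 108 labels have been skipped so far.
Adding those back, label number 107120 + 108 = 107228 at 30 labels/s is 3574 s + 8 f = 0 h 59 min 34 s frame 8, i.e. 00:59:34;08.

00:59:34;08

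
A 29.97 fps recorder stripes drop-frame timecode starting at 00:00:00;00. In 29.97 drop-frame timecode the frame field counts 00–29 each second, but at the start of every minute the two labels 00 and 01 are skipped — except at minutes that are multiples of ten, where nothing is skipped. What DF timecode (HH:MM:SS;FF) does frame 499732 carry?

04:37:54;12

Ten DF minutes hold 17982 frames, so frame 499732 lies in block 27 (frames 485514–503495) with 14218 frames into that block.
The block's first minute is 1800 frames and the rest 1798 each; 14218 frames reaches minute 7, so 27 × 18 + 7 × 2 = 500 labels have been skipped so far.
Adding those back, label number 499732 + 500 = 500232 at 30 labels/s is 16674 s + 12 f = 4 h 37 min 54 s frame 12, i.e. 04:37:54;12.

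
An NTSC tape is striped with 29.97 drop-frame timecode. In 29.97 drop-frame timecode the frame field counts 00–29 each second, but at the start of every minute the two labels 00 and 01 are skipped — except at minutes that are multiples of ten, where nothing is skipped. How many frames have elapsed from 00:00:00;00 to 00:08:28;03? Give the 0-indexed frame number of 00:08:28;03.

15227

As if non-drop at 30 labels/s: (0 × 3600 + 8 × 60 + 28) × 30 + 3 = 15243.
Minute boundaries passed: 8; those not divisible by 10: 8 − 0 = 8; dropped labels = 2 × 8 = 16.
Actual frame index = 15243 − 16 = 15227.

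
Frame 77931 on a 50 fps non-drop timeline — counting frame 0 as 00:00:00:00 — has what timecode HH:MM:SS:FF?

00:25:58:31

77931 ÷ 50 = 1558 full seconds, remainder 31 frames.
1558 s = 0 h 25 min 58 s.
Timecode: 00:25:58:31.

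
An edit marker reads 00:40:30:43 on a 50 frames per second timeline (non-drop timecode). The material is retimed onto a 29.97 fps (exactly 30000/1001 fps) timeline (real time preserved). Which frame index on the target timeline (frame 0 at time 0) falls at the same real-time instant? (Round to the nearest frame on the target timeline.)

frame 72853

Source frame index: (0×3600 + 40×60 + 30) × 50 + 43 = 121543.
Real time: 121543 / (50) = 121543/50 s.
Target frame: (121543/50) × (30000/1001) = 72925800/1001 ≈ 72852.947 → 72853.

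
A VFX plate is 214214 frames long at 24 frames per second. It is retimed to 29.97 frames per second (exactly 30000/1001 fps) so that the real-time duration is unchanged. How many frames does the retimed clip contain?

Target frames = source frames × (target rate / source rate) = 214214 × (30000/1001)/(24) = 214214 × 1250/1001 = 267500.

267500 frames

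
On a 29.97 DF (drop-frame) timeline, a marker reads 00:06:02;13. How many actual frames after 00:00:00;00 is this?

10861

As if non-drop at 30 labels/s: (0 × 3600 + 6 × 60 + 2) × 30 + 13 = 10873.
Minute boundaries passed: 6; those not divisible by 10: 6 − 0 = 6; dropped labels = 2 × 6 = 12.
Actual frame index = 10873 − 12 = 10861.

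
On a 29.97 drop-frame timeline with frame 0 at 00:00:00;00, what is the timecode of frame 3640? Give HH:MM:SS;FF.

Each 10-minute DF block holds 10 × 60 × 30 − 9 × 2 = 17982 frames. 3640 ÷ 17982 → 0 full blocks, remainder 3640.
Within the partial block the first minute is 1800 frames and each further minute 1798, so 2 further minute boundaries passed. Total skipped labels = 18 × 0 + 2 × 2 = 4.
Non-drop label index = 3640 + 4 = 3644; at 30 labels/s that is 00:02:01:14, i.e. DF 00:02:01;14.

00:02:01;14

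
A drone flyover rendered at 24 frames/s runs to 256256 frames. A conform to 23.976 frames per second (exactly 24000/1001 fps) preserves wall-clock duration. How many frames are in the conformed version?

Target frames = source frames × (target rate / source rate) = 256256 × (24000/1001)/(24) = 256256 × 1000/1001 = 256000.

256000 frames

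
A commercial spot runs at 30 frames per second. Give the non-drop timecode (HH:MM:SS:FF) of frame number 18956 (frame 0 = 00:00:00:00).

18956 ÷ 30 = 631 full seconds, remainder 26 frames.
631 s = 0 h 10 min 31 s.
Timecode: 00:10:31:26.

00:10:31:26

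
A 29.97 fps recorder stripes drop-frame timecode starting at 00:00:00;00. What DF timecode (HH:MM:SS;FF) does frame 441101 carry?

04:05:18;03

Each 10-minute DF block holds 10 × 60 × 30 − 9 × 2 = 17982 frames. 441101 ÷ 17982 → 24 full blocks, remainder 9533.
Within the partial block the first minute is 1800 frames and each further minute 1798, so 5 further minute boundaries passed. Total skipped labels = 18 × 24 + 2 × 5 = 442.
Non-drop label index = 441101 + 442 = 441543; at 30 labels/s that is 04:05:18:03, i.e. DF 04:05:18;03.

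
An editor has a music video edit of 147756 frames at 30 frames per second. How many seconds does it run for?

Running time = 147756 / (30) = 4925.2 s.

4925.2 seconds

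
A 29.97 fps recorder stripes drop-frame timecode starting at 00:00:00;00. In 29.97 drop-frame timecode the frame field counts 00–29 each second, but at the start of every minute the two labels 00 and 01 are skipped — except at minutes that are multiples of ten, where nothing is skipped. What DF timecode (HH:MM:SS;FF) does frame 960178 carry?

08:53:57;28

Each 10-minute DF block holds 10 × 60 × 30 − 9 × 2 = 17982 frames. 960178 ÷ 17982 → 53 full blocks, remainder 7132.
Within the partial block the first minute is 1800 frames and each further minute 1798, so 3 further minute boundaries passed. Total skipped labels = 18 × 53 + 2 × 3 = 960.
Non-drop label index = 960178 + 960 = 961138; at 30 labels/s that is 08:53:57:28, i.e. DF 08:53:57;28.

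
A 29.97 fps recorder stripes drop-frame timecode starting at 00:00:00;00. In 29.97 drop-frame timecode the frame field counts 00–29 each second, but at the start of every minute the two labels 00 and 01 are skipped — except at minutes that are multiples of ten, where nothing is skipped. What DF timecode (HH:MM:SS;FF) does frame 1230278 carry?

Each 10-minute DF block holds 10 × 60 × 30 − 9 × 2 = 17982 frames. 1230278 ÷ 17982 → 68 full blocks, remainder 7502.
Within the partial block the first minute is 1800 frames and each further minute 1798, so 4 further minute boundaries passed. Total skipped labels = 18 × 68 + 2 × 4 = 1232.
Non-drop label index = 1230278 + 1232 = 1231510; at 30 labels/s that is 11:24:10:10, i.e. DF 11:24:10;10.

11:24:10;10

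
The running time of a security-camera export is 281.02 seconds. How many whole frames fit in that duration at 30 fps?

Frames = 281.02 × 30 = 42153/5 ≈ 8430.6000.
Complete frames: 8430.

8430 frames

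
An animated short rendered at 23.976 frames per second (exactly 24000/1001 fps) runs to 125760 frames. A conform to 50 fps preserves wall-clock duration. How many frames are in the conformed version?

Target frames = source frames × (target rate / source rate) = 125760 × (50)/(24000/1001) = 125760 × 1001/480 = 262262.

262262 frames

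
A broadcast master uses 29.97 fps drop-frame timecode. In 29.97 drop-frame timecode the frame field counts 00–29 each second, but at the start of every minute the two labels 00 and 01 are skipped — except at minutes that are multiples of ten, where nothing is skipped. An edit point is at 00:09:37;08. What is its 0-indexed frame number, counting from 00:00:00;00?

As if non-drop at 30 labels/s: (0 × 3600 + 9 × 60 + 37) × 30 + 8 = 17318.
Minute boundaries passed: 9; those not divisible by 10: 9 − 0 = 9; dropped labels = 2 × 9 = 18.
Actual frame index = 17318 − 18 = 17300.

17300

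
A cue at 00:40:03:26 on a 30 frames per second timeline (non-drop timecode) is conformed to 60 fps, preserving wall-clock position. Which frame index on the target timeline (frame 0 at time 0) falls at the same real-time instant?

Source frame index: (0×3600 + 40×60 + 3) × 30 + 26 = 72116.
Real time: 72116 / (30) = 36058/15 s.
Target frame: (36058/15) × (60) = 144232.

frame 144232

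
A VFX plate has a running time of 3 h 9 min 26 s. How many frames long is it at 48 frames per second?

545568 frames

3 h 9 min 26 s = 11366 s.
Frames = 11366 × 48 = 545568.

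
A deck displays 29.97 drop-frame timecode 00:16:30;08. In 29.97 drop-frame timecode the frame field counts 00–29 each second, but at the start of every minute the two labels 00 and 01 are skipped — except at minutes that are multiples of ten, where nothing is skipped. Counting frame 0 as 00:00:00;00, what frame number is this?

29678

Complete 10-minute blocks: 1, each 17982 frames → 17982.
Remaining 6 whole minutes in the current block: 1800 + 5 × 1798 = 10790 frames.
Within the current minute: 30 × 30 + 8 − 2 = 906 (labels ;00/;01 skipped at this minute). Total = 17982 + 10790 + 906 = 29678.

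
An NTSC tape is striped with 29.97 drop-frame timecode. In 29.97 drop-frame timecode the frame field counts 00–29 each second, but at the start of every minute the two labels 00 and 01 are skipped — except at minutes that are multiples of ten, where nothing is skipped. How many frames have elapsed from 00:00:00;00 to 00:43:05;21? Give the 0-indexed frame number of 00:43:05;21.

Complete 10-minute blocks: 4, each 17982 frames → 71928.
Remaining 3 whole minutes in the current block: 1800 + 2 × 1798 = 5396 frames.
Within the current minute: 5 × 30 + 21 − 2 = 169 (labels ;00/;01 skipped at this minute). Total = 71928 + 5396 + 169 = 77493.

77493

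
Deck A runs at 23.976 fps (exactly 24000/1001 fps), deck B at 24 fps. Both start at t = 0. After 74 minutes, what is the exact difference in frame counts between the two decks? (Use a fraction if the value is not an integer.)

106560/1001 frames

74 min = 4440 s.
A emits 24000/1001 × 4440 = 106560000/1001 frames; B emits 24 × 4440 = 106560.
Difference = 106560/1001 frames (≈ 106.4535); B is ahead of A.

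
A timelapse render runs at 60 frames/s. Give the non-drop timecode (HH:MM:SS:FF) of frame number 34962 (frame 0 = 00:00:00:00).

00:09:42:42

34962 ÷ 60 = 582 full seconds, remainder 42 frames.
582 s = 0 h 9 min 42 s.
Timecode: 00:09:42:42.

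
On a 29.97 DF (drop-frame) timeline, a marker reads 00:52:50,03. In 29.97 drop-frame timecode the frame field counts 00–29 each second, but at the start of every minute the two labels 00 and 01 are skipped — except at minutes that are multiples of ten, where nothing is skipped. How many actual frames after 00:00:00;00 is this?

As if non-drop at 30 labels/s: (0 × 3600 + 52 × 60 + 50) × 30 + 3 = 95103.
Minute boundaries passed: 52; those not divisible by 10: 52 − 5 = 47; dropped labels = 2 × 47 = 94.
Actual frame index = 95103 − 94 = 95009.

95009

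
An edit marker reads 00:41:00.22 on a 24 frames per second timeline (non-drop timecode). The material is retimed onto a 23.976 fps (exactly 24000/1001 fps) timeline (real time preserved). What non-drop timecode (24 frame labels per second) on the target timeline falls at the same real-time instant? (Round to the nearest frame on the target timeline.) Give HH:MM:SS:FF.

Source frame index: (0×3600 + 41×60 + 0) × 24 + 22 = 59062.
Real time: 59062 / (24) = 29531/12 s.
Target frame: (29531/12) × (24000/1001) = 59062000/1001 ≈ 59002.997 → 59003.
At 24 labels/s: frame 59003 → 00:40:58:11.

00:40:58:11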